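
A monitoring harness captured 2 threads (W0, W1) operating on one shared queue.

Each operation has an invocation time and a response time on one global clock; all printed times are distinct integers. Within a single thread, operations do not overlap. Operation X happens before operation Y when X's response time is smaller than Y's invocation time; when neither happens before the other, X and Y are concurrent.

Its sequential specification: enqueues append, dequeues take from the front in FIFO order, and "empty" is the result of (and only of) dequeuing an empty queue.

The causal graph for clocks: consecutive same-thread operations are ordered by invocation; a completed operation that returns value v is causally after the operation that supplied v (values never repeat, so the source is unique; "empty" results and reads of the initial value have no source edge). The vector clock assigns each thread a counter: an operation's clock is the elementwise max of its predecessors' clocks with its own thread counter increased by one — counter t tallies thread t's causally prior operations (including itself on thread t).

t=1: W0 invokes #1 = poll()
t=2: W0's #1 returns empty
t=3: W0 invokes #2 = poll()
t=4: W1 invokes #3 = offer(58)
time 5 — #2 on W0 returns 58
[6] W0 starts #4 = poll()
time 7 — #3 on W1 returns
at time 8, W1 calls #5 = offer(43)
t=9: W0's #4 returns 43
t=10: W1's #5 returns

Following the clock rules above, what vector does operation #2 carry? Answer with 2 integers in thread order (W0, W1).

(2, 1)

no predecessors for #3 (invoked 4): W1 increments from zero → (0, 1)
no predecessors for #1 (invoked 1): W0 increments from zero → (1, 0)
from VC(#3)=(0, 1), #5 (invoked 8) maxes components and bumps W1 → (0, 2)
from VC(#1)=(1, 0), VC(#3)=(0, 1), #2 (invoked 3) maxes components and bumps W0 → (2, 1)
from VC(#2)=(2, 1), VC(#5)=(0, 2), #4 (invoked 6) maxes components and bumps W0 → (3, 2)
target: VC(#2) = (2, 1)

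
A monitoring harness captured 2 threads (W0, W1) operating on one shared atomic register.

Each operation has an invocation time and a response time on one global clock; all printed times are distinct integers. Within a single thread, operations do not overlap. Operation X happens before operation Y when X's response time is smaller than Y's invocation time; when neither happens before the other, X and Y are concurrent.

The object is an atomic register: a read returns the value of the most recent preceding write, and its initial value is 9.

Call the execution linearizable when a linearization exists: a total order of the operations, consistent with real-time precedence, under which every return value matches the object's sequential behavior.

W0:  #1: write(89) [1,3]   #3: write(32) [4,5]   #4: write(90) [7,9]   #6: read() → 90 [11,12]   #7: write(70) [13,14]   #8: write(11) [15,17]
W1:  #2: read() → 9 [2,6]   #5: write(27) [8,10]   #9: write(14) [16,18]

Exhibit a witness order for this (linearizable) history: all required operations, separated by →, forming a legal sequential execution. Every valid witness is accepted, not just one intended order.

#2 → #1 → #3 → #5 → #4 → #6 → #7 → #8 → #9

step 1: #2 read() → 9 — value 9
step 2: #1 write(89) — value 89
step 3: #3 write(32) — value 32
step 4: #5 write(27) — value 27
step 5: #4 write(90) — value 90
step 6: #6 read() → 90 — value 90
step 7: #7 write(70) — value 70
step 8: #8 write(11) — value 11
step 9: #9 write(14) — value 14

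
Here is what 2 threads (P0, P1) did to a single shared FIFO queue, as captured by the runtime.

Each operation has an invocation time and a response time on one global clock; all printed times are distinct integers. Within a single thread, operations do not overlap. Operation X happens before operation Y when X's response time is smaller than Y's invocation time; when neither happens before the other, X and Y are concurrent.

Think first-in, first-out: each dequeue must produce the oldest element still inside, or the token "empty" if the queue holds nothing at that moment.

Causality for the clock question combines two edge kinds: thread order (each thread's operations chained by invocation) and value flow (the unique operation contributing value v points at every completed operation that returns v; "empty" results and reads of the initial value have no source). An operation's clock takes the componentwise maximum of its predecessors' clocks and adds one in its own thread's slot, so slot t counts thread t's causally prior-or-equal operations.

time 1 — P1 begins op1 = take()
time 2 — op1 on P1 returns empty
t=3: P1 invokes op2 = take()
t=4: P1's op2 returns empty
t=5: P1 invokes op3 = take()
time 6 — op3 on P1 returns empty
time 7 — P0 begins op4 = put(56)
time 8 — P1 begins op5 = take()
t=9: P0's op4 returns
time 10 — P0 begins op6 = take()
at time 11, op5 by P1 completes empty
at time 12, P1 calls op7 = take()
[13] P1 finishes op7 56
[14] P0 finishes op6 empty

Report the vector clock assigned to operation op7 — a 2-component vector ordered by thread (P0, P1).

(1, 5)

no predecessors for op1 (invoked 1): P1 increments from zero → (0, 1)
no predecessors for op4 (invoked 7): P0 increments from zero → (1, 0)
merge at op2 (invoked 3): VC(op1)=(0, 1), own-thread bump on P1 → (0, 2)
merge at op6 (invoked 10): VC(op4)=(1, 0), own-thread bump on P0 → (2, 0)
merge at op3 (invoked 5): VC(op2)=(0, 2), own-thread bump on P1 → (0, 3)
merge at op5 (invoked 8): VC(op3)=(0, 3), own-thread bump on P1 → (0, 4)
merge at op7 (invoked 12): VC(op4)=(1, 0), VC(op5)=(0, 4), own-thread bump on P1 → (1, 5)
target: VC(op7) = (1, 5)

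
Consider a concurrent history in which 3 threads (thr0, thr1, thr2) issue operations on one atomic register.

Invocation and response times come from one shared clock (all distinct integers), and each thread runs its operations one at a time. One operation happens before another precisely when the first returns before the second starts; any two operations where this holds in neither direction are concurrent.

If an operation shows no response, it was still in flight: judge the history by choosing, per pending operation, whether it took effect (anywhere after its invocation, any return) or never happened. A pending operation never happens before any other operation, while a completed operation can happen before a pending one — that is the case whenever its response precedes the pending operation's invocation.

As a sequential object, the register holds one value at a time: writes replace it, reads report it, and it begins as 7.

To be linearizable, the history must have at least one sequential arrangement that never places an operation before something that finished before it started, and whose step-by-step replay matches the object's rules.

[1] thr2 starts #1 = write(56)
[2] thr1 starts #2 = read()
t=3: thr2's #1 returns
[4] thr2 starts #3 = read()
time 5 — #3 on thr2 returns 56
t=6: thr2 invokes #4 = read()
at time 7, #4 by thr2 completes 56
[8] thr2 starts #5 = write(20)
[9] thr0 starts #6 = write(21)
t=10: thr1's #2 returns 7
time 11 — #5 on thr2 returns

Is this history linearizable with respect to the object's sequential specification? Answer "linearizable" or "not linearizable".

linearizable

one valid linearization: #2, #1, #3, #4, #5
step 1: #2 read() → 7 — value 7
step 2: #1 write(56) — value 56
step 3: #3 read() → 56 — value 56
step 4: #4 read() → 56 — value 56
step 5: #5 write(20) — value 20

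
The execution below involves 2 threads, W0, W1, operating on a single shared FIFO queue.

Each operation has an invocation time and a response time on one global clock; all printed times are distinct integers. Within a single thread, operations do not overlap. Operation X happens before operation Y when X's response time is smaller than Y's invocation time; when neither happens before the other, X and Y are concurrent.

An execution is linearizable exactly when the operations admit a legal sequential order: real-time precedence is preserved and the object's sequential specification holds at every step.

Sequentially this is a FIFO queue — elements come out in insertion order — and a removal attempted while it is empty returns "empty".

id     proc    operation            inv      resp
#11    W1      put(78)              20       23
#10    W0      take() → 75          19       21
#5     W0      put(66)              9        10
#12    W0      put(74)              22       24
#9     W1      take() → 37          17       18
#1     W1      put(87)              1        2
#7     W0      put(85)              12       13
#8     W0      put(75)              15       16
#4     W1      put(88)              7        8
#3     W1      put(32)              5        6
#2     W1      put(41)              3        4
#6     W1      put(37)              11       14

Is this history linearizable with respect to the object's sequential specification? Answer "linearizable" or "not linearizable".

events 1..17 are fine; event 18 — the response of #9 at time 18 — makes the prefix non-linearizable
the 9 completed operations admit 2 real-time orders; each fails the FIFO queue replay
take #1, #2, #3, #4, #5, #6, #7, #8, #9: step 9 already fails, because #9 take() → 37 cannot occur there
take #1, #2, #3, #4, #5, #7, #6, #8, #9: step 9 already fails, because #9 take() → 37 cannot occur there

not linearizable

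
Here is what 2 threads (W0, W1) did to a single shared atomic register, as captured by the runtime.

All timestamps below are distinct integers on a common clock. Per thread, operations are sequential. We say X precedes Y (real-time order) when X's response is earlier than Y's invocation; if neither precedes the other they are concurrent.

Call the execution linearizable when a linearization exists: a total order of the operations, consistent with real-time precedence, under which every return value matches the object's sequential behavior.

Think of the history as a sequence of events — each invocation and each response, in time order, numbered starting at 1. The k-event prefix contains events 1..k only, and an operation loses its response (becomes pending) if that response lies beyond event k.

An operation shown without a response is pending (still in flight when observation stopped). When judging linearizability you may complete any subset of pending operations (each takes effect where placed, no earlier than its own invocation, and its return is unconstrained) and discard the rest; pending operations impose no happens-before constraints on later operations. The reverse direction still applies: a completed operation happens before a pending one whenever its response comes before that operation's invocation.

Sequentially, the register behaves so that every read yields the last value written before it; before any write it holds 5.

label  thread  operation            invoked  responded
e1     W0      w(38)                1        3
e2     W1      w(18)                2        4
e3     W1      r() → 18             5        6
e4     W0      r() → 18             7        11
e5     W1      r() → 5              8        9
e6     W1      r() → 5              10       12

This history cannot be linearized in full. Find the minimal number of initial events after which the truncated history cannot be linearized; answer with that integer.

a valid linearization of events 1..8 exists, for instance e1, e2, e3:
step 1: e1 w(38) — value 38
step 2: e2 w(18) — value 18
step 3: e3 r() → 18 — value 18
once event 9 joins (e5's response, time 9), exhaustive search finds no witness
no completion choice of the 1 pending operation (e4) rescues it — every subset was tried
take e1, e2, e3, e5 (pending dropped): step 4 already fails, because e5 r() → 5 cannot occur there
take e2, e1, e3, e5 (pending dropped): step 3 already fails, because e3 r() → 18 cannot occur there

9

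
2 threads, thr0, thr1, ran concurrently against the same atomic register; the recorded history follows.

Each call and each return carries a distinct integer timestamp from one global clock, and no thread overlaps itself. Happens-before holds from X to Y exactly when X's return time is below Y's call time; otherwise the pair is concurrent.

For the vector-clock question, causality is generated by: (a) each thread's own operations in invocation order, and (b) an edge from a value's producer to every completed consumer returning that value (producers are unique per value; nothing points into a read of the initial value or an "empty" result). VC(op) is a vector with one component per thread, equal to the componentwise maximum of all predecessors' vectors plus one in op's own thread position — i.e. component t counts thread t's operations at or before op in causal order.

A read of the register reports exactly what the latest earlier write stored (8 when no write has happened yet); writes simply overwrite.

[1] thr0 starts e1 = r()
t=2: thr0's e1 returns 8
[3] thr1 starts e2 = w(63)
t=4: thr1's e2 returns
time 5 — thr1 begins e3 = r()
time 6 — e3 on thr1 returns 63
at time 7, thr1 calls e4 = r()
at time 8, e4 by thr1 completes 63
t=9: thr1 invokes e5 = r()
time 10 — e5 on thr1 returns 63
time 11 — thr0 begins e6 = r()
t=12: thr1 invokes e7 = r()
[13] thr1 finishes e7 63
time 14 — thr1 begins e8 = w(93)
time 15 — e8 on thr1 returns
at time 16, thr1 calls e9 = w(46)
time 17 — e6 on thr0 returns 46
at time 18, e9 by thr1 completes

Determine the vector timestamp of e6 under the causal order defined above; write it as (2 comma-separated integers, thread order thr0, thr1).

invoked at 3, e2 has no predecessors; its own thr1 bump gives (0, 1)
invoked at 1, e1 has no predecessors; its own thr0 bump gives (1, 0)
e3 (invocation 5): componentwise max over VC(e2)=(0, 1), +1 at thr1, giving (0, 2)
e4 (invocation 7): componentwise max over VC(e2)=(0, 1), VC(e3)=(0, 2), +1 at thr1, giving (0, 3)
e5 (invocation 9): componentwise max over VC(e2)=(0, 1), VC(e4)=(0, 3), +1 at thr1, giving (0, 4)
e7 (invocation 12): componentwise max over VC(e2)=(0, 1), VC(e5)=(0, 4), +1 at thr1, giving (0, 5)
e8 (invocation 14): componentwise max over VC(e7)=(0, 5), +1 at thr1, giving (0, 6)
e9 (invocation 16): componentwise max over VC(e8)=(0, 6), +1 at thr1, giving (0, 7)
e6 (invocation 11): componentwise max over VC(e1)=(1, 0), VC(e9)=(0, 7), +1 at thr0, giving (2, 7)
target: VC(e6) = (2, 7)

(2, 7)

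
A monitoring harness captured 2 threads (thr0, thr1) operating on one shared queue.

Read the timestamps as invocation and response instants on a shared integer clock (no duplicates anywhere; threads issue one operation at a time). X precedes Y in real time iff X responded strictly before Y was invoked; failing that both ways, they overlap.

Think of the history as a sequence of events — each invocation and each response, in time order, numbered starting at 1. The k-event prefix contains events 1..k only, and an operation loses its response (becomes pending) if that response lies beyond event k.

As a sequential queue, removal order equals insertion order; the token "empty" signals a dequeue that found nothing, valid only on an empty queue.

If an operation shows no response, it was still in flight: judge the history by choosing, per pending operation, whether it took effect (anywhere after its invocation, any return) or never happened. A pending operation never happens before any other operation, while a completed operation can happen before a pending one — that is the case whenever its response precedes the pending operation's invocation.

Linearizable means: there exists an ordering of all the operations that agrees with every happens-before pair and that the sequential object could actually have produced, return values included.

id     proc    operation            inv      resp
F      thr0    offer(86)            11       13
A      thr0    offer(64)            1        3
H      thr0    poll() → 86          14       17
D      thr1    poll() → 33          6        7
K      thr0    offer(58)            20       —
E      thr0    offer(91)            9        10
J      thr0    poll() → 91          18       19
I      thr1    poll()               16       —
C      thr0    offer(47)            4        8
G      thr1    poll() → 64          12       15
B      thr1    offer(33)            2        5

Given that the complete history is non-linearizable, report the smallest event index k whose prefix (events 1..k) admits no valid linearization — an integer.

17

a valid linearization of events 1..16 exists, for instance B, A, C, D, E, F, G:
after step 1 (B offer(33)): queue <33>
after step 2 (A offer(64)): queue <33,64>
after step 3 (C offer(47)): queue <33,64,47>
after step 4 (D poll() → 33): queue <64,47>
after step 5 (E offer(91)): queue <64,47,91>
after step 6 (F offer(86)): queue <64,47,91,86>
after step 7 (G poll() → 64): queue <47,91,86>
include event 17 — H responding at 17 — and every candidate order breaks
include/drop combinations of the 1 pending operation (I) were all tried; none helps
take A, B, C, D, E, F, G, H (pending dropped): step 4 already fails, because D poll() → 33 cannot occur there
take A, B, C, D, E, F, H, G (pending dropped): step 4 already fails, because D poll() → 33 cannot occur there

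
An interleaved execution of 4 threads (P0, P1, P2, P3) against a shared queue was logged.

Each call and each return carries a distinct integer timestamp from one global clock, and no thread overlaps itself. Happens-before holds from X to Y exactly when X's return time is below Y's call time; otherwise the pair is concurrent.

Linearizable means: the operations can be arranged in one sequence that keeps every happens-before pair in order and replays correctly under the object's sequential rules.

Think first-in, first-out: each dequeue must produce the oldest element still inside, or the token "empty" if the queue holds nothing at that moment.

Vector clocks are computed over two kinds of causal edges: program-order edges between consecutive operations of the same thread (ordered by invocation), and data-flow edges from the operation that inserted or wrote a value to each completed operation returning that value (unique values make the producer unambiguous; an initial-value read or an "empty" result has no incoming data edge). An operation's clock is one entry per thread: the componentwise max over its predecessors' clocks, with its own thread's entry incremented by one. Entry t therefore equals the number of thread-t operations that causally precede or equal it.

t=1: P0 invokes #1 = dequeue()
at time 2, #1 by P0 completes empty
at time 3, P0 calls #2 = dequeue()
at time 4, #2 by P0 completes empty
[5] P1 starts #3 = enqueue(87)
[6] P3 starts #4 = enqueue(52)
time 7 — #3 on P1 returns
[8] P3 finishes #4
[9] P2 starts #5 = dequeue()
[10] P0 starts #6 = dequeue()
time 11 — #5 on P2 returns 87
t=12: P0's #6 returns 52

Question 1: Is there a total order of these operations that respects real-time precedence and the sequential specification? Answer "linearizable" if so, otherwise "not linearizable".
a witness: #1, #2, #3, #4, #5, #6
step 1: #1 dequeue() → empty — queue <>
step 2: #2 dequeue() → empty — queue <>
step 3: #3 enqueue(87) — queue <87>
step 4: #4 enqueue(52) — queue <87,52>
step 5: #5 dequeue() → 87 — queue <52>
step 6: #6 dequeue() → 52 — queue <>

linearizable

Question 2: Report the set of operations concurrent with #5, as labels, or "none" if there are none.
#5 runs from 9 to 11; window-overlapping ops are concurrent
#1 [1,2]: before
#2 [3,4]: before
#3 [5,7]: before
#4 [6,8]: before
#6 [10,12]: concurrent

#6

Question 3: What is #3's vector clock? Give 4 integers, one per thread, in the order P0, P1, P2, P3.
no predecessors for #4 (invoked 6): P3 increments from zero → (0, 0, 0, 1)
no predecessors for #3 (invoked 5): P1 increments from zero → (0, 1, 0, 0)
no predecessors for #1 (invoked 1): P0 increments from zero → (1, 0, 0, 0)
from VC(#3)=(0, 1, 0, 0), #5 (invoked 9) maxes components and bumps P2 → (0, 1, 1, 0)
from VC(#1)=(1, 0, 0, 0), #2 (invoked 3) maxes components and bumps P0 → (2, 0, 0, 0)
from VC(#2)=(2, 0, 0, 0), VC(#4)=(0, 0, 0, 1), #6 (invoked 10) maxes components and bumps P0 → (3, 0, 0, 1)
target: VC(#3) = (0, 1, 0, 0)

(0, 1, 0, 0)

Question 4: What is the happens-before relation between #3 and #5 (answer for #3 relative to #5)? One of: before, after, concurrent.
#3 spans [5,7], #5 spans [9,11]
resp(#3)=7 < inv(#5)=9

before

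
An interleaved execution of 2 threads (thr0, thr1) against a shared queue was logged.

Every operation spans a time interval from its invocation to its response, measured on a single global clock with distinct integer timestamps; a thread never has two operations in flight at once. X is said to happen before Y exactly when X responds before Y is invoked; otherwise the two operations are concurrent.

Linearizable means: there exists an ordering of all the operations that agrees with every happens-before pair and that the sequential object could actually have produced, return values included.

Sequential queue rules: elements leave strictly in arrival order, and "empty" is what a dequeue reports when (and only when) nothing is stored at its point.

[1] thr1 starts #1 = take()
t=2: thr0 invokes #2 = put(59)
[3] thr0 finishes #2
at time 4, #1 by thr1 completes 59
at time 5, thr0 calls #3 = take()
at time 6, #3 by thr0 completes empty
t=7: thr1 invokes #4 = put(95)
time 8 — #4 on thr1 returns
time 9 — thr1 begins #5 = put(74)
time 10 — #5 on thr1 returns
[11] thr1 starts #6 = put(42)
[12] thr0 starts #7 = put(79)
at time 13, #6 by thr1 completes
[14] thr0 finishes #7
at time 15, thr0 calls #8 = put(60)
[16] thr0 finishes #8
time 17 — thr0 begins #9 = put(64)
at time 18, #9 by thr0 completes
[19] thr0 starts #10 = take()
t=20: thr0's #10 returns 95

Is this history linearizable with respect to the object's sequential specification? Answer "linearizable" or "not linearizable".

witness order: #2, #1, #3, #4, #5, #6, #7, #8, #9, #10
after step 1 (#2 put(59)): queue <59>
after step 2 (#1 take() → 59): queue <>
after step 3 (#3 take() → empty): queue <>
after step 4 (#4 put(95)): queue <95>
after step 5 (#5 put(74)): queue <95,74>
after step 6 (#6 put(42)): queue <95,74,42>
after step 7 (#7 put(79)): queue <95,74,42,79>
after step 8 (#8 put(60)): queue <95,74,42,79,60>
after step 9 (#9 put(64)): queue <95,74,42,79,60,64>
after step 10 (#10 take() → 95): queue <74,42,79,60,64>

linearizable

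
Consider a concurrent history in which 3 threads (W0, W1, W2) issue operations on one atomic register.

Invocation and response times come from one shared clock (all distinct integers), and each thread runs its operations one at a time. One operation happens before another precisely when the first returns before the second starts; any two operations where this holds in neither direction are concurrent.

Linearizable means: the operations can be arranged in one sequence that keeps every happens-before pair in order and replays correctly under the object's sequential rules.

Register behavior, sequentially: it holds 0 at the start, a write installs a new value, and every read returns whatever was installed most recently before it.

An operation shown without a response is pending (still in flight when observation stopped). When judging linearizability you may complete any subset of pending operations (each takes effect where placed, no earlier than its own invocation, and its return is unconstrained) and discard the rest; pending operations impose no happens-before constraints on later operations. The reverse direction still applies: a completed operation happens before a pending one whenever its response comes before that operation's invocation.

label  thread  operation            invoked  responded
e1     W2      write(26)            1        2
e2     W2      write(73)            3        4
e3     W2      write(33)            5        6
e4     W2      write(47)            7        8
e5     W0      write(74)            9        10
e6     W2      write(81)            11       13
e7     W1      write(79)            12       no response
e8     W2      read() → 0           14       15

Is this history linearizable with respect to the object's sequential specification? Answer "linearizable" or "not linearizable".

not linearizable

through event 14 a valid linearization exists; event 15 (e8 responding at time 15) ends that
one real-time candidate order over the 7 completed operations — the atomic register replay rejects it
completion choices over the 1 pending operation (e7) were checked; none helps
sample order e1, e2, e3, e4, e5, e6, e8 (pending dropped) stalls at step 7 — e8 read() → 0 has no legal effect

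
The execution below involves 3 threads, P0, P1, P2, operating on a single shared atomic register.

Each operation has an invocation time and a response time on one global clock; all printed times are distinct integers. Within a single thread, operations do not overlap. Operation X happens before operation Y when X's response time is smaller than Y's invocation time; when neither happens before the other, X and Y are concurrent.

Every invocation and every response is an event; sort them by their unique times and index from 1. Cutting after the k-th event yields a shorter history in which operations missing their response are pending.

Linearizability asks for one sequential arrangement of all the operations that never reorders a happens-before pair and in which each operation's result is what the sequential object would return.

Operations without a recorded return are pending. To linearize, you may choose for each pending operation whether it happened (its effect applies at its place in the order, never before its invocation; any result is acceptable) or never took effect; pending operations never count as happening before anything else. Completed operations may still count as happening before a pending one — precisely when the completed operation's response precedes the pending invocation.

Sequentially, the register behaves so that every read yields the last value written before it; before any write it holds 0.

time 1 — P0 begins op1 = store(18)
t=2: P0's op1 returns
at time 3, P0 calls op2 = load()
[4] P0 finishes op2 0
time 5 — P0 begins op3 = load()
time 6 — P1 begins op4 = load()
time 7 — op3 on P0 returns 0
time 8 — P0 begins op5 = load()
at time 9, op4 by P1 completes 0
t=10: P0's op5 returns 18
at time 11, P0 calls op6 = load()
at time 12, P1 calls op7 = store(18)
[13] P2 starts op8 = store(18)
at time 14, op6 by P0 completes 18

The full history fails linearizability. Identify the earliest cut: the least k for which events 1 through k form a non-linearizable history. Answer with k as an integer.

events 1..3 are linearizable, e.g. via op1:
step 1: op1 store(18) — value 18
event 4 — op2's response, time 4 — after it, nothing linearizes
take op1, op2: step 2 already fails, because op2 load() → 0 cannot occur there

4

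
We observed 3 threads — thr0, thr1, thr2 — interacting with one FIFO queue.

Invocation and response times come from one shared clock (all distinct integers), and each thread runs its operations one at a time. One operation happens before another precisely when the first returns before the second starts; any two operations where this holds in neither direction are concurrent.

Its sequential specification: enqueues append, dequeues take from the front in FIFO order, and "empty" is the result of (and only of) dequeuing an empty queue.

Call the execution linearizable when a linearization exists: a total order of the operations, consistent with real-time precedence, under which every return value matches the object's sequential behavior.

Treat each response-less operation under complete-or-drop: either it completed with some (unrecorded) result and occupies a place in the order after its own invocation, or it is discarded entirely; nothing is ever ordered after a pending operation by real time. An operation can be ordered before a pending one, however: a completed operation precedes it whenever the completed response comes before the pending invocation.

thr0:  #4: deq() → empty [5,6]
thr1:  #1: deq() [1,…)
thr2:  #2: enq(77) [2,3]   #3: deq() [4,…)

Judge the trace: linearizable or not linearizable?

one valid linearization: #1, #2, #3, #4
after step 1 (#1 deq() (pending, included)): queue <>
after step 2 (#2 enq(77)): queue <77>
after step 3 (#3 deq() (pending, included)): queue <>
after step 4 (#4 deq() → empty): queue <>

linearizable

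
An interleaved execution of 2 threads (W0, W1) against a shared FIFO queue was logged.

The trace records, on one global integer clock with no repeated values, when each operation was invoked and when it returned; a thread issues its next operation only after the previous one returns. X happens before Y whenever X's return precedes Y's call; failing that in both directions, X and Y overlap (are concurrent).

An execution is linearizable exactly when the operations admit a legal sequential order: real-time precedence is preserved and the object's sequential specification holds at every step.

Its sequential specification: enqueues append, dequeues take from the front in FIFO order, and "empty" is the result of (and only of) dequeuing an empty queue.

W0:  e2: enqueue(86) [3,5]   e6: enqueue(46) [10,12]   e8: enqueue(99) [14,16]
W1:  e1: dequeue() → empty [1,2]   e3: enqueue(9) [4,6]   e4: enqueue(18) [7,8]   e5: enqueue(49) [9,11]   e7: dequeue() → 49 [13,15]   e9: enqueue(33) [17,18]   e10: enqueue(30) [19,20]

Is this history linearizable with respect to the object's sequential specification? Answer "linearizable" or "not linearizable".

the violation lands at event 15, e7's response at time 15: events 1..14 linearize, events 1..15 do not
the 7 completed operations admit 4 real-time orders; each fails the FIFO queue replay
including or dropping the 1 pending operation (e8) in any combination fails
one such order, e1, e2, e3, e4, e5, e6, e7 (pending dropped), breaks at step 7 where e7 dequeue() → 49 is illegal
one such order, e1, e2, e3, e4, e6, e5, e7 (pending dropped), breaks at step 7 where e7 dequeue() → 49 is illegal

not linearizable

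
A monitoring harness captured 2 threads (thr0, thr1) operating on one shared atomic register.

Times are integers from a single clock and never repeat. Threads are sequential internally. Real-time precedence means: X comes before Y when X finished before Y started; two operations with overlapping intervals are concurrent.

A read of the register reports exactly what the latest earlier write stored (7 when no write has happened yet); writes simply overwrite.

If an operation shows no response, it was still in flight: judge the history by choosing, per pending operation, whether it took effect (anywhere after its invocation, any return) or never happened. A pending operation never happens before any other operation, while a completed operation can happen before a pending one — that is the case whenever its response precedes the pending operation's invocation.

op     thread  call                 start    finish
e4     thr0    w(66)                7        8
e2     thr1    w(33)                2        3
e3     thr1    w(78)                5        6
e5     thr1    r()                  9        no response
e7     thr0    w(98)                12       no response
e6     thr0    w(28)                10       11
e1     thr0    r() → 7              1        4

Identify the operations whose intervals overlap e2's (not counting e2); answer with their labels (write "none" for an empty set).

concurrent with e2 ([2,3]): every op whose interval crosses 2..3
e1 [1,4]: concurrent
e3 [5,6]: after
e4 [7,8]: after
e5 [9,…): after
e6 [10,11]: after
e7 [12,…): after

e1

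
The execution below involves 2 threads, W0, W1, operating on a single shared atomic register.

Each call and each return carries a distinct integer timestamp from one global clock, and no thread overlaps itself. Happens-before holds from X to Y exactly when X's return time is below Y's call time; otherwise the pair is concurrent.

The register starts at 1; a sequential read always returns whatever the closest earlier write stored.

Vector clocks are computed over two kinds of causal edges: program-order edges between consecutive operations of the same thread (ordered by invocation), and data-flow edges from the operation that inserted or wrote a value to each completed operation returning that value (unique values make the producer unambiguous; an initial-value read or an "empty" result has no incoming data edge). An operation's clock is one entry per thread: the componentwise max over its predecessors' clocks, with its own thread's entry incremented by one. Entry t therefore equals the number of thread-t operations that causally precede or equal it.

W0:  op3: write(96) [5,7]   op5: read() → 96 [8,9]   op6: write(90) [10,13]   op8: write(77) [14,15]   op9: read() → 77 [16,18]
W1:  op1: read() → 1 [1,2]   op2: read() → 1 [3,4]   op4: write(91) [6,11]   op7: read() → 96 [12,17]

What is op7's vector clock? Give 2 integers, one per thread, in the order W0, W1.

invoked at 1, op1 has no predecessors; its own W1 bump gives (0, 1)
invoked at 5, op3 has no predecessors; its own W0 bump gives (1, 0)
from VC(op1)=(0, 1), op2 (invoked 3) maxes components and bumps W1 → (0, 2)
from VC(op3)=(1, 0), op5 (invoked 8) maxes components and bumps W0 → (2, 0)
from VC(op2)=(0, 2), op4 (invoked 6) maxes components and bumps W1 → (0, 3)
from VC(op5)=(2, 0), op6 (invoked 10) maxes components and bumps W0 → (3, 0)
from VC(op6)=(3, 0), op8 (invoked 14) maxes components and bumps W0 → (4, 0)
from VC(op3)=(1, 0), VC(op4)=(0, 3), op7 (invoked 12) maxes components and bumps W1 → (1, 4)
from VC(op8)=(4, 0), op9 (invoked 16) maxes components and bumps W0 → (5, 0)
target: VC(op7) = (1, 4)

(1, 4)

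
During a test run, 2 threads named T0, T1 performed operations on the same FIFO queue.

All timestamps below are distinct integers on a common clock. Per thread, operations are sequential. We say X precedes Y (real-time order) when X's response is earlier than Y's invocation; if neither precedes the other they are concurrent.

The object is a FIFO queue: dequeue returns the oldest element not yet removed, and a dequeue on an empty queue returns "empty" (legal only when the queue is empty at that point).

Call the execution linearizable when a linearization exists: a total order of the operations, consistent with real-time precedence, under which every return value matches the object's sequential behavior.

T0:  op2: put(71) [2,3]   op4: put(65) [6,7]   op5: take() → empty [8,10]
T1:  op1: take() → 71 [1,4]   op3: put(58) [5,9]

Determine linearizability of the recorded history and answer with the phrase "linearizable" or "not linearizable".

through event 9 a valid linearization exists; event 10 (op5 responding at time 10) ends that
6 orders of the 5 completed FIFO queue ops respect real time; none is legal
one such order, op1, op2, op3, op4, op5, breaks at step 1 where op1 take() → 71 is illegal
one such order, op1, op2, op4, op3, op5, breaks at step 1 where op1 take() → 71 is illegal

not linearizable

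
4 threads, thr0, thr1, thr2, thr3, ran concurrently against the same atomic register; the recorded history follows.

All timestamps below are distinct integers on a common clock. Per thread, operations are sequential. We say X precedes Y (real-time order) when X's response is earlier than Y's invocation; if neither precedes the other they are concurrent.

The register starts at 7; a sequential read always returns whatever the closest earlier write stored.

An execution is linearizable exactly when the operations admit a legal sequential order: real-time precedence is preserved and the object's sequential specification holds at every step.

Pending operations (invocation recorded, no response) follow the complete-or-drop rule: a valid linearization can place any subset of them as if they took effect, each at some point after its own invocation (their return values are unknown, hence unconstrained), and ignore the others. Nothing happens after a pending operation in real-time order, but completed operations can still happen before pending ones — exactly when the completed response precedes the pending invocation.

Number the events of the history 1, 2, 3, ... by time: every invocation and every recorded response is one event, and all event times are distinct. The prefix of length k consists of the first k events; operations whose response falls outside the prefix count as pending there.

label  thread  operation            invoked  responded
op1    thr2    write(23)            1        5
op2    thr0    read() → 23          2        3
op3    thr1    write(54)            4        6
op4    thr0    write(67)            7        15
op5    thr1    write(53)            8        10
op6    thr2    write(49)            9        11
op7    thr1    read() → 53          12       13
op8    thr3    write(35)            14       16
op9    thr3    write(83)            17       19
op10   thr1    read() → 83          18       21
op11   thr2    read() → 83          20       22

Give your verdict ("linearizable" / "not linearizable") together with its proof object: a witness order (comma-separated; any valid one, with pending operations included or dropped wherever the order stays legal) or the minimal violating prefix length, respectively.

linearizable — witness: op1, op2, op3, op4, op6, op5, op7, op8, op9, op10, op11

after step 1 (op1 write(23)): value 23
after step 2 (op2 read() → 23): value 23
after step 3 (op3 write(54)): value 54
after step 4 (op4 write(67)): value 67
after step 5 (op6 write(49)): value 49
after step 6 (op5 write(53)): value 53
after step 7 (op7 read() → 53): value 53
after step 8 (op8 write(35)): value 35
after step 9 (op9 write(83)): value 83
after step 10 (op10 read() → 83): value 83
after step 11 (op11 read() → 83): value 83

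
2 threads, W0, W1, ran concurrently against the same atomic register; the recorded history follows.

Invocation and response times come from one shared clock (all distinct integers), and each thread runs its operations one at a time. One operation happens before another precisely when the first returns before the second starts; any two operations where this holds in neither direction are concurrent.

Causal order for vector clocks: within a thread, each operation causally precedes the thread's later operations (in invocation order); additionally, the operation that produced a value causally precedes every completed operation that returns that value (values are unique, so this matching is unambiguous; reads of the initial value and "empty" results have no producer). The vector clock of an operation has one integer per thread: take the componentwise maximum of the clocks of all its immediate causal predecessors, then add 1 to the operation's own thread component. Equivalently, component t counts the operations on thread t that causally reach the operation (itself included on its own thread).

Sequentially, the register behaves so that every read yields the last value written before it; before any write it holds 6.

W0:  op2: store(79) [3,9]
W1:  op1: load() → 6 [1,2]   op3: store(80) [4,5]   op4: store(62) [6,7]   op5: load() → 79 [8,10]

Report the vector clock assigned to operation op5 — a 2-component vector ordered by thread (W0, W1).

no predecessors for op1 (invoked 1): W1 increments from zero → (0, 1)
no predecessors for op2 (invoked 3): W0 increments from zero → (1, 0)
op3, invoked 4, takes VC(op1)=(0, 1) under max, adds 1 for W1 → (0, 2)
op4, invoked 6, takes VC(op3)=(0, 2) under max, adds 1 for W1 → (0, 3)
op5, invoked 8, takes VC(op2)=(1, 0), VC(op4)=(0, 3) under max, adds 1 for W1 → (1, 4)
target: VC(op5) = (1, 4)

(1, 4)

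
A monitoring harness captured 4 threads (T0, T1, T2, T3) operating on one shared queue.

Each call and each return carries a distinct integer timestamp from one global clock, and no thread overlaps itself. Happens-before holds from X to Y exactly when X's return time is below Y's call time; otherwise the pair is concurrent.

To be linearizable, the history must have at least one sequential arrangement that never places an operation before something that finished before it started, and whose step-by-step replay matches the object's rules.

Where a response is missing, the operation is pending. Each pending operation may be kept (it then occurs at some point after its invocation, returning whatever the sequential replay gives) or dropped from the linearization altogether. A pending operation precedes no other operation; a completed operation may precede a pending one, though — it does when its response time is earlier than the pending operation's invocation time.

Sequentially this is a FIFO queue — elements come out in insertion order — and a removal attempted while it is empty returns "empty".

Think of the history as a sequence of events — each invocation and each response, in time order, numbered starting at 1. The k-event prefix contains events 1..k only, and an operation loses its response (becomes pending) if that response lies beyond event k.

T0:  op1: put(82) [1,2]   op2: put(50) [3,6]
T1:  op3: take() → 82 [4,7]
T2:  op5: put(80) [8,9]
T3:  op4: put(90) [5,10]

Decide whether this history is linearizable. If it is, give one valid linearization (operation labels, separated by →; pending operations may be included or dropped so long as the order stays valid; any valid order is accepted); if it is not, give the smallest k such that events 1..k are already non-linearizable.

linearizable — witness: op1 → op2 → op3 → op4 → op5

step 1: op1 put(82) — queue <82>
step 2: op2 put(50) — queue <82,50>
step 3: op3 take() → 82 — queue <50>
step 4: op4 put(90) — queue <50,90>
step 5: op5 put(80) — queue <50,90,80>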